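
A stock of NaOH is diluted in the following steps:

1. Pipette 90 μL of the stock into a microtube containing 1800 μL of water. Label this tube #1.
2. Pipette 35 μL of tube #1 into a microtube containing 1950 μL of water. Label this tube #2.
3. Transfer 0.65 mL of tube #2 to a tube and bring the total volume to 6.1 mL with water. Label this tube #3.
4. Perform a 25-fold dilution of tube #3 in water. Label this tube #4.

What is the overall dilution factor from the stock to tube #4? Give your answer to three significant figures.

2.79 × 10^5

Step 1: 90 μL + 1800 μL = 1890 μL total → factor 1890/90 = 21
Step 2: 35 μL + 1950 μL = 1985 μL total → factor 1985/35 = 56.714
Step 3: 0.65 mL brought to 6.1 mL → factor 6.1/0.65 = 9.3846
Step 4: 25-fold → factor 25
Overall dilution factor = 21 × 56.714 × 9.3846 × 25 = 2.7943 × 10^5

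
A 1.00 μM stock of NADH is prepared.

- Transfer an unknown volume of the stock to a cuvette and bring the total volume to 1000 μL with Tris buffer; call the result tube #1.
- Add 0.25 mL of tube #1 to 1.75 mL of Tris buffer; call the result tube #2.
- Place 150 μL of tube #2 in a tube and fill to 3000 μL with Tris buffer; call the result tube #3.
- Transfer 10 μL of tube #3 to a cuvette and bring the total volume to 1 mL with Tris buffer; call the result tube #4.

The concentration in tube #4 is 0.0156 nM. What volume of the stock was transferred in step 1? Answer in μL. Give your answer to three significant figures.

250 μL

Step 1: v brought to 1000 μL → factor = 1000 μL/v
Step 2: 0.25 mL + 1.75 mL = 2 mL total → factor 2/0.25 = 8
Step 3: 150 μL brought to 3000 μL → factor 3000/150 = 20
Step 4: 10 μL brought to 1 mL → factor 1000/10 = 100
Product of known-step factors = 16000
Overall factor = 1.00 μM / (0.0156 nM) = 64103
Step-1 factor = 64103 / 16000 = 4.0064
v = 1000 μL / 4.0064 = 250 μL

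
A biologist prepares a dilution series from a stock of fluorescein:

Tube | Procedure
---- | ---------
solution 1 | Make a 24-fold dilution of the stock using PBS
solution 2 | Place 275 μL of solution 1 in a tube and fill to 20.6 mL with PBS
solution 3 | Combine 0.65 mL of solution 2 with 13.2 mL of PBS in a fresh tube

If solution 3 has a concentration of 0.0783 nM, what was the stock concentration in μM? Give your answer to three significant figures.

3.00 μM

Step 1: 24-fold → factor 24
Step 2: 275 μL brought to 20.6 mL → factor 20600/275 = 74.909
Step 3: 0.65 mL + 13.2 mL = 13.85 mL total → factor 13.85/0.65 = 21.308
Overall dilution factor = 24 × 74.909 × 21.308 = 38307
Stock = 0.0783 nM × 38307 = 2999 nM = 3.00 μM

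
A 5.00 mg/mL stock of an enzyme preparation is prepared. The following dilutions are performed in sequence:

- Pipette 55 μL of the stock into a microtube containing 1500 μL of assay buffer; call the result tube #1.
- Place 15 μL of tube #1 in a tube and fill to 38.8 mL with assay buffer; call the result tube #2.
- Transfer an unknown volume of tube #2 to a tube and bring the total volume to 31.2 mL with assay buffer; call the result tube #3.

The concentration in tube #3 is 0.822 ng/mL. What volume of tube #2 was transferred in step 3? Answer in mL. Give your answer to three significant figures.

Step 1: 55 μL + 1500 μL = 1555 μL total → factor 1555/55 = 28.273
Step 2: 15 μL brought to 38.8 mL → factor 38800/15 = 2586.7
Step 3: v brought to 31.2 mL → factor = 31.2 mL/v
Product of known-step factors = 73132
Overall factor = 5.00 mg/mL / (0.822 ng/mL) = 6.0827 × 10^6
Step-3 factor = 6.0827 × 10^6 / 73132 = 83.174
v = 31.2 mL / 83.174 = 0.375 mL

0.375 mL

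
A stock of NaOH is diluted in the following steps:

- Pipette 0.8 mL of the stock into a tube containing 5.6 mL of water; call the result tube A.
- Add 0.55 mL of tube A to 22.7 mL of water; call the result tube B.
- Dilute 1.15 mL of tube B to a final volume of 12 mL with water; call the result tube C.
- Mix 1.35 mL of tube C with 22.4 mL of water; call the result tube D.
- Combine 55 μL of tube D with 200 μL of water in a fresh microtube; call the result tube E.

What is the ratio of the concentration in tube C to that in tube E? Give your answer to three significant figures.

Step 1: 0.8 mL + 5.6 mL = 6.4 mL total → factor 6.4/0.8 = 8
Step 2: 0.55 mL + 22.7 mL = 23.25 mL total → factor 23.25/0.55 = 42.273
Step 3: 1.15 mL brought to 12 mL → factor 12/1.15 = 10.435
Step 4: 1.35 mL + 22.4 mL = 23.75 mL total → factor 23.75/1.35 = 17.593
Step 5: 55 μL + 200 μL = 255 μL total → factor 255/55 = 4.6364
Dilution factor to tube C = 3528.9; to tube E = 2.8783 × 10^5
[tube C]/[tube E] = (factor to tube E)/(factor to tube C) = 2.8783 × 10^5/3528.9 = 81.6

81.6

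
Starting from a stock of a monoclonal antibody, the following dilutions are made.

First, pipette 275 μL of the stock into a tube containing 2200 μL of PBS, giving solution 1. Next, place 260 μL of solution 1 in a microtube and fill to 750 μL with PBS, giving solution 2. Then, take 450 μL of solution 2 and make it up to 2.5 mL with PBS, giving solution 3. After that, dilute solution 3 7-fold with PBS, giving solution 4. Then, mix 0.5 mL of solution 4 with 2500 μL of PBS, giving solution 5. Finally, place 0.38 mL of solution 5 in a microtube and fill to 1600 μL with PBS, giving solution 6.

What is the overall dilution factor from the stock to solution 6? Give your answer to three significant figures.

2.55 × 10^4

Step 1: 275 μL + 2200 μL = 2475 μL total → factor 2475/275 = 9
Step 2: 260 μL brought to 750 μL → factor 750/260 = 2.8846
Step 3: 450 μL brought to 2.5 mL → factor 2500/450 = 5.5556
Step 4: 7-fold → factor 7
Step 5: 0.5 mL + 2500 μL = 3 mL total → factor 3/0.5 = 6
Step 6: 0.38 mL brought to 1600 μL → factor 1.6/0.38 = 4.2105
Overall dilution factor = 9 × 2.8846 × 5.5556 × 7 × 6 × 4.2105 = 25506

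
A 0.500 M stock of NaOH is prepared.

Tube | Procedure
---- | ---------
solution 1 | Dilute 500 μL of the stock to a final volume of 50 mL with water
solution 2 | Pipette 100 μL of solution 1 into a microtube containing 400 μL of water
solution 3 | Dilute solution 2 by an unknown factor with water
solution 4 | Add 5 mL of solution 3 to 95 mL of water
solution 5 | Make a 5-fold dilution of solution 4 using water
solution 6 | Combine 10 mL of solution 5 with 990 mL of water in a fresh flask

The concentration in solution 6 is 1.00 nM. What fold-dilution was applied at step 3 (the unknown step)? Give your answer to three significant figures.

Step 1: 500 μL brought to 50 mL → factor 50000/500 = 100
Step 2: 100 μL + 400 μL = 500 μL total → factor 500/100 = 5
Step 3: unknown factor x
Step 4: 5 mL + 95 mL = 100 mL total → factor 100/5 = 20
Step 5: 5-fold → factor 5
Step 6: 10 mL + 990 mL = 1000 mL total → factor 1000/10 = 100
Product of known-step factors = 5 × 10^6
Overall factor = 0.500 M / (1.00 nM) = 5 × 10^8
x = 5 × 10^8 / 5 × 10^6 = 100

100-fold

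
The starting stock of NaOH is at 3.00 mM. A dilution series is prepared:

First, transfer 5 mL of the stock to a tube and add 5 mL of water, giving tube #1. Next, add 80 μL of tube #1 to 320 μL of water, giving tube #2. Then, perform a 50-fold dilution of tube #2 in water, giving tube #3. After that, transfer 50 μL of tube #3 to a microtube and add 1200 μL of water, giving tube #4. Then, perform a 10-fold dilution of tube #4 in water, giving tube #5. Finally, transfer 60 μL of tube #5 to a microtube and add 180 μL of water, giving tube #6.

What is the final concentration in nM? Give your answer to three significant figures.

6.00 nM

Step 1: 5 mL + 5 mL = 10 mL total → factor 10/5 = 2
Step 2: 80 μL + 320 μL = 400 μL total → factor 400/80 = 5
Step 3: 50-fold → factor 50
Step 4: 50 μL + 1200 μL = 1250 μL total → factor 1250/50 = 25
Step 5: 10-fold → factor 10
Step 6: 60 μL + 180 μL = 240 μL total → factor 240/60 = 4
Overall dilution factor = 2 × 5 × 50 × 25 × 10 × 4 = 5 × 10^5
Final = 3.00 mM / 5 × 10^5 = 6.000 × 10^-6 mM = 6.00 nM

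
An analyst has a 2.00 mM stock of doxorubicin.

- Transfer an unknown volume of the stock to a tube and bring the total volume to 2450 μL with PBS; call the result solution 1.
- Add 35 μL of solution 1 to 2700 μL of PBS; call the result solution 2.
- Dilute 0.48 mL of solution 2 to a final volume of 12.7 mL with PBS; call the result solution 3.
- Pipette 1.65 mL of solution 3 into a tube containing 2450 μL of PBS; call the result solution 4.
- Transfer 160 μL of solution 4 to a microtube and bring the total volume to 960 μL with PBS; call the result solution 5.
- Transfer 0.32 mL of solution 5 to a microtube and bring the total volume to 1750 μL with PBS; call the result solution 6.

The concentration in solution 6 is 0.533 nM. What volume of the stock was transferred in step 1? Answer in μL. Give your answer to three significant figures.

Step 1: v brought to 2450 μL → factor = 2450 μL/v
Step 2: 35 μL + 2700 μL = 2735 μL total → factor 2735/35 = 78.143
Step 3: 0.48 mL brought to 12.7 mL → factor 12.7/0.48 = 26.458
Step 4: 1.65 mL + 2450 μL = 4.1 mL total → factor 4.1/1.65 = 2.4848
Step 5: 160 μL brought to 960 μL → factor 960/160 = 6
Step 6: 0.32 mL brought to 1750 μL → factor 1.75/0.32 = 5.4688
Product of known-step factors = 1.6857 × 10^5
Overall factor = 2.00 mM / (0.533 nM) = 3.7523 × 10^6
Step-1 factor = 3.7523 × 10^6 / 1.6857 × 10^5 = 22.259
v = 2450 μL / 22.259 = 110 μL

110 μL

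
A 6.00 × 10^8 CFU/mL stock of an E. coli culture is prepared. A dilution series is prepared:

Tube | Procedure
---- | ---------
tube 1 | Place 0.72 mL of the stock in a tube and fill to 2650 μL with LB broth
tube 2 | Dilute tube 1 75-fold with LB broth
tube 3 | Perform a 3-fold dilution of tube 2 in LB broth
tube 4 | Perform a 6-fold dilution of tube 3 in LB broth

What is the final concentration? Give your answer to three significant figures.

1.21 × 10^5 CFU/mL

Step 1: 0.72 mL brought to 2650 μL → factor 2.65/0.72 = 3.6806
Step 2: 75-fold → factor 75
Step 3: 3-fold → factor 3
Step 4: 6-fold → factor 6
Overall dilution factor = 3.6806 × 75 × 3 × 6 = 4968.8
Final = 6.00 × 10^8 CFU/mL / 4968.8 = 1.21 × 10^5 CFU/mL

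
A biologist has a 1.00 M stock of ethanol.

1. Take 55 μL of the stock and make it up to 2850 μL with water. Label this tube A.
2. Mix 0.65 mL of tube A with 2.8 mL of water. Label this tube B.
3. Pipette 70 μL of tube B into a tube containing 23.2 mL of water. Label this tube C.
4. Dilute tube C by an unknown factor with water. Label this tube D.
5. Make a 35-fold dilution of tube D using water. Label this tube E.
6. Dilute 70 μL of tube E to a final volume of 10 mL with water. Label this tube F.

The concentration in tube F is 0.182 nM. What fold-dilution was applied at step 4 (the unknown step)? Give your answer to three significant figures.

12.0-fold

Step 1: 55 μL brought to 2850 μL → factor 2850/55 = 51.818
Step 2: 0.65 mL + 2.8 mL = 3.45 mL total → factor 3.45/0.65 = 5.3077
Step 3: 70 μL + 23.2 mL = 23270 μL total → factor 23270/70 = 332.43
Step 4: unknown factor x
Step 5: 35-fold → factor 35
Step 6: 70 μL brought to 10 mL → factor 10000/70 = 142.86
Product of known-step factors = 4.5715 × 10^8
Overall factor = 1.00 M / (0.182 nM) = 5.4945 × 10^9
x = 5.4945 × 10^9 / 4.5715 × 10^8 = 12.0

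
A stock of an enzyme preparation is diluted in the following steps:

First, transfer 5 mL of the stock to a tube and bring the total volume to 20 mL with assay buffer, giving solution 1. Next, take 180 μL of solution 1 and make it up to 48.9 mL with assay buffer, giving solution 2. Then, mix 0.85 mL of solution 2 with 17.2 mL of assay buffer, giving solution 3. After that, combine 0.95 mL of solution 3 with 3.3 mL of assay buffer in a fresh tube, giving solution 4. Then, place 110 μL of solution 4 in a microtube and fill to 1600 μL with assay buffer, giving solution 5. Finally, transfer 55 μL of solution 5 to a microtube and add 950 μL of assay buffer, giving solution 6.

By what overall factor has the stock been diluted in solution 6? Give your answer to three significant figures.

2.74 × 10^7

Step 1: 5 mL brought to 20 mL → factor 20/5 = 4
Step 2: 180 μL brought to 48.9 mL → factor 48900/180 = 271.67
Step 3: 0.85 mL + 17.2 mL = 18.05 mL total → factor 18.05/0.85 = 21.235
Step 4: 0.95 mL + 3.3 mL = 4.25 mL total → factor 4.25/0.95 = 4.4737
Step 5: 110 μL brought to 1600 μL → factor 1600/110 = 14.545
Step 6: 55 μL + 950 μL = 1005 μL total → factor 1005/55 = 18.273
Overall dilution factor = 4 × 271.67 × 21.235 × 4.4737 × 14.545 × 18.273 = 2.7438 × 10^7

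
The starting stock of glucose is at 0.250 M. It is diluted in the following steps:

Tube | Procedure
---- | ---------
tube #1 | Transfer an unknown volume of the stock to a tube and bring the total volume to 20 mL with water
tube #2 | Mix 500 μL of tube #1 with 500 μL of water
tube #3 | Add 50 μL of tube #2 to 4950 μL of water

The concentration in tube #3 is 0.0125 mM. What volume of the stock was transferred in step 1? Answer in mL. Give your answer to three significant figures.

0.200 mL

Step 1: v brought to 20 mL → factor = 20 mL/v
Step 2: 500 μL + 500 μL = 1000 μL total → factor 1000/500 = 2
Step 3: 50 μL + 4950 μL = 5000 μL total → factor 5000/50 = 100
Product of known-step factors = 200
Overall factor = 0.250 M / (0.0125 mM) = 20000
Step-1 factor = 20000 / 200 = 100
v = 20 mL / 100 = 0.200 mL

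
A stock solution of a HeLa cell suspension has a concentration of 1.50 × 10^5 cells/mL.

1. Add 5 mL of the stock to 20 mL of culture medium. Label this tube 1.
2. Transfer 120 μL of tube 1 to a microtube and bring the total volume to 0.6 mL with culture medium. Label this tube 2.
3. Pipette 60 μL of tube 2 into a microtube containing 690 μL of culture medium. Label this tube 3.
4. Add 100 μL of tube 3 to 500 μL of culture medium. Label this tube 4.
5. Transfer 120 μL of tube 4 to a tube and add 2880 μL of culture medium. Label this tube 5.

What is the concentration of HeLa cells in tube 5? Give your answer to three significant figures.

3.20 cells/mL

Step 1: 5 mL + 20 mL = 25 mL total → factor 25/5 = 5
Step 2: 120 μL brought to 0.6 mL → factor 600/120 = 5
Step 3: 60 μL + 690 μL = 750 μL total → factor 750/60 = 12.5
Step 4: 100 μL + 500 μL = 600 μL total → factor 600/100 = 6
Step 5: 120 μL + 2880 μL = 3000 μL total → factor 3000/120 = 25
Overall dilution factor = 5 × 5 × 12.5 × 6 × 25 = 46875
Final = 1.50 × 10^5 cells/mL / 46875 = 3.20 cells/mL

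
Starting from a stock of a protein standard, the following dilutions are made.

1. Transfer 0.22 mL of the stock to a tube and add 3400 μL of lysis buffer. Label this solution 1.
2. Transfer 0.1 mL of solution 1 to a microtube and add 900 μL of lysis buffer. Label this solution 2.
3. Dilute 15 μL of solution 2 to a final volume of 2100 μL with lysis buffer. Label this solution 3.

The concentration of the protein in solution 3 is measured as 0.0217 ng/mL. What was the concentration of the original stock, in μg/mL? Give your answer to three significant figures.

Step 1: 0.22 mL + 3400 μL = 3.62 mL total → factor 3.62/0.22 = 16.455
Step 2: 0.1 mL + 900 μL = 1 mL total → factor 1/0.1 = 10
Step 3: 15 μL brought to 2100 μL → factor 2100/15 = 140
Overall dilution factor = 16.455 × 10 × 140 = 23036
Stock = 0.0217 ng/mL × 23036 = 499.9 ng/mL = 0.500 μg/mL

0.500 μg/mL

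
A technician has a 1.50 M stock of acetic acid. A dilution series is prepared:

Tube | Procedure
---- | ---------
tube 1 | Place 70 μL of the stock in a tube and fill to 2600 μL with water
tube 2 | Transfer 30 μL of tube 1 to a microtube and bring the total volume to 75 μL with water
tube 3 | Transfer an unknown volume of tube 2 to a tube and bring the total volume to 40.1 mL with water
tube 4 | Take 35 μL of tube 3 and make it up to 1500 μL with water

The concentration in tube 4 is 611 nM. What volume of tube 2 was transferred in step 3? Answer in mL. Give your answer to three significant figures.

0.0650 mL

Step 1: 70 μL brought to 2600 μL → factor 2600/70 = 37.143
Step 2: 30 μL brought to 75 μL → factor 75/30 = 2.5
Step 3: v brought to 40.1 mL → factor = 40.1 mL/v
Step 4: 35 μL brought to 1500 μL → factor 1500/35 = 42.857
Product of known-step factors = 3979.6
Overall factor = 1.50 M / (611 nM) = 2.455 × 10^6
Step-3 factor = 2.455 × 10^6 / 3979.6 = 616.9
v = 40.1 mL / 616.9 = 0.0650 mL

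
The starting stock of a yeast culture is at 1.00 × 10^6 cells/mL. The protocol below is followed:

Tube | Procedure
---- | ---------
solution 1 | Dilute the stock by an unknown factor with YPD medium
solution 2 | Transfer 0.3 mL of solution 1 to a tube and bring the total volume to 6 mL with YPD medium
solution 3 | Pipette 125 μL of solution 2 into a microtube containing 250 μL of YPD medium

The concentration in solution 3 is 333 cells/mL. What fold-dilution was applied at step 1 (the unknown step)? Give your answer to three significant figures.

50.1-fold

Step 1: unknown factor x
Step 2: 0.3 mL brought to 6 mL → factor 6/0.3 = 20
Step 3: 125 μL + 250 μL = 375 μL total → factor 375/125 = 3
Product of known-step factors = 60
Overall factor = 1.00 × 10^6 cells/mL / (333 cells/mL) = 3003
x = 3003 / 60 = 50.1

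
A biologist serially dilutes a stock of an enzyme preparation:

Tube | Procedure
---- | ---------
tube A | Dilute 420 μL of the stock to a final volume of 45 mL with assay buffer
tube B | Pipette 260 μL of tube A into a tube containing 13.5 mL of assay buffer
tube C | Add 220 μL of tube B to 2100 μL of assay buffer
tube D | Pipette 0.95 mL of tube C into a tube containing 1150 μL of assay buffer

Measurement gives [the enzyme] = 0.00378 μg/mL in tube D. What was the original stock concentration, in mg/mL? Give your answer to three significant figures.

Step 1: 420 μL brought to 45 mL → factor 45000/420 = 107.14
Step 2: 260 μL + 13.5 mL = 13760 μL total → factor 13760/260 = 52.923
Step 3: 220 μL + 2100 μL = 2320 μL total → factor 2320/220 = 10.545
Step 4: 0.95 mL + 1150 μL = 2.1 mL total → factor 2.1/0.95 = 2.2105
Overall dilution factor = 107.14 × 52.923 × 10.545 × 2.2105 = 1.3218 × 10^5
Stock = 0.00378 μg/mL × 1.3218 × 10^5 = 499.6 μg/mL = 0.500 mg/mL

0.500 mg/mL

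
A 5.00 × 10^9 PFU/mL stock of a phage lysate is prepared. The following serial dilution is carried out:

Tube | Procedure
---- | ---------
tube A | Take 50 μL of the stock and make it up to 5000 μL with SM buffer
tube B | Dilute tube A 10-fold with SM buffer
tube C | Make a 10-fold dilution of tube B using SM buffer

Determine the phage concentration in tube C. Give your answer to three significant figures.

Step 1: 50 μL brought to 5000 μL → factor 5000/50 = 100
Step 2: 10-fold → factor 10
Step 3: 10-fold → factor 10
Overall dilution factor = 100 × 10 × 10 = 10000
Final = 5.00 × 10^9 PFU/mL / 10000 = 5.00 × 10^5 PFU/mL

5.00 × 10^5 PFU/mL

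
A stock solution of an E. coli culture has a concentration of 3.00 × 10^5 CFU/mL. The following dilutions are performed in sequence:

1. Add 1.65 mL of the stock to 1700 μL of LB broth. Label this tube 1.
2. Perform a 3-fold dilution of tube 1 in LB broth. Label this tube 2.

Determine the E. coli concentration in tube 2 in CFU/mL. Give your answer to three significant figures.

4.93 × 10^4 CFU/mL

Step 1: 1.65 mL + 1700 μL = 3.35 mL total → factor 3.35/1.65 = 2.0303
Step 2: 3-fold → factor 3
Overall dilution factor = 2.0303 × 3 = 6.0909
Final = 3.00 × 10^5 CFU/mL / 6.0909 = 4.93 × 10^4 CFU/mL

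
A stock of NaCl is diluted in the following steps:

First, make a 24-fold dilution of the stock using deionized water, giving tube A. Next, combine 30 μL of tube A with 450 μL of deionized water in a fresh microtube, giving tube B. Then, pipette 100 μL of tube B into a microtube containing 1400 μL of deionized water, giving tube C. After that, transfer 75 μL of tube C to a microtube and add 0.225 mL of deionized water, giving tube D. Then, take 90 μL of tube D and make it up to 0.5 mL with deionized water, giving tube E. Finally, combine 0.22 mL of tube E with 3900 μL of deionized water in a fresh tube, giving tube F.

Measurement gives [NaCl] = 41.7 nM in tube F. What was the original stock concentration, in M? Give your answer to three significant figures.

Step 1: 24-fold → factor 24
Step 2: 30 μL + 450 μL = 480 μL total → factor 480/30 = 16
Step 3: 100 μL + 1400 μL = 1500 μL total → factor 1500/100 = 15
Step 4: 75 μL + 0.225 mL = 300 μL total → factor 300/75 = 4
Step 5: 90 μL brought to 0.5 mL → factor 500/90 = 5.5556
Step 6: 0.22 mL + 3900 μL = 4.12 mL total → factor 4.12/0.22 = 18.727
Overall dilution factor = 24 × 16 × 15 × 4 × 5.5556 × 18.727 = 2.3971 × 10^6
Stock = 41.7 nM × 2.3971 × 10^6 = 9.996 × 10^7 nM = 0.100 M

0.100 M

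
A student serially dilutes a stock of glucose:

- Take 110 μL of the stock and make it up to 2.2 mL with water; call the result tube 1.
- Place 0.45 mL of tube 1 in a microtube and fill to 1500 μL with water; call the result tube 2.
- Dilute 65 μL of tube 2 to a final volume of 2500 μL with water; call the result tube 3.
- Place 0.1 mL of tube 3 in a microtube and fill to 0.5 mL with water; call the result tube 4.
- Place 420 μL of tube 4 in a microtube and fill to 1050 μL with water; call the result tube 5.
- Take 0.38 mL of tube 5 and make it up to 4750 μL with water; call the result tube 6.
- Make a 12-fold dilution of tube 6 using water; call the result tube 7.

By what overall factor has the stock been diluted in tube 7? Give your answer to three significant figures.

Step 1: 110 μL brought to 2.2 mL → factor 2200/110 = 20
Step 2: 0.45 mL brought to 1500 μL → factor 1.5/0.45 = 3.3333
Step 3: 65 μL brought to 2500 μL → factor 2500/65 = 38.462
Step 4: 0.1 mL brought to 0.5 mL → factor 0.5/0.1 = 5
Step 5: 420 μL brought to 1050 μL → factor 1050/420 = 2.5
Step 6: 0.38 mL brought to 4750 μL → factor 4.75/0.38 = 12.5
Step 7: 12-fold → factor 12
Overall dilution factor = 20 × 3.3333 × 38.462 × 5 × 2.5 × 12.5 × 12 = 4.8077 × 10^6

4.81 × 10^6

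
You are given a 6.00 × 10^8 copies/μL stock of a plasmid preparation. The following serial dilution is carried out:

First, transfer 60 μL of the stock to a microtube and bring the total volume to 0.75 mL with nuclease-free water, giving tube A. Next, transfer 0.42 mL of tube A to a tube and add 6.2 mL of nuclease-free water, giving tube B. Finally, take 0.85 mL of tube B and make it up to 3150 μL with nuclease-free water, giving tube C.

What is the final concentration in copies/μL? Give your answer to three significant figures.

8.22 × 10^5 copies/μL

Step 1: 60 μL brought to 0.75 mL → factor 750/60 = 12.5
Step 2: 0.42 mL + 6.2 mL = 6.62 mL total → factor 6.62/0.42 = 15.762
Step 3: 0.85 mL brought to 3150 μL → factor 3.15/0.85 = 3.7059
Overall dilution factor = 12.5 × 15.762 × 3.7059 = 730.15
Final = 6.00 × 10^8 copies/μL / 730.15 = 8.22 × 10^5 copies/μL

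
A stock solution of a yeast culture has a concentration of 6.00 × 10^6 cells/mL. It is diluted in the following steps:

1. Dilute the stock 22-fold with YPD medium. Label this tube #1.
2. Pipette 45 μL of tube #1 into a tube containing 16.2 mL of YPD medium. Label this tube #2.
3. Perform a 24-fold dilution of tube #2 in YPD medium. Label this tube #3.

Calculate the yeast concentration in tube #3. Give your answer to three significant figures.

31.5 cells/mL

Step 1: 22-fold → factor 22
Step 2: 45 μL + 16.2 mL = 16245 μL total → factor 16245/45 = 361
Step 3: 24-fold → factor 24
Dilution factor through tube #3 = 22 × 361 × 24 = 1.9061 × 10^5
[tube #3] = 6.00 × 10^6 cells/mL / 1.9061 × 10^5 = 31.5 cells/mL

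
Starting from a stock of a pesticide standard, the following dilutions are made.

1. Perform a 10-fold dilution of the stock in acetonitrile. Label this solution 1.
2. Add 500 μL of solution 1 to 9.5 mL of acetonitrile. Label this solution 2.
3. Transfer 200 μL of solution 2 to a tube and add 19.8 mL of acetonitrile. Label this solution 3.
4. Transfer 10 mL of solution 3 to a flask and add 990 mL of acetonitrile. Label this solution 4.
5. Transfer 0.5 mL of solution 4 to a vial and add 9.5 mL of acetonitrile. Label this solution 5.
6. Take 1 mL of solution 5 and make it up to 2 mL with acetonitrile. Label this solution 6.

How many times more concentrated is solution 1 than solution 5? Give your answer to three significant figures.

4.00 × 10^6

Step 1: 10-fold → factor 10
Step 2: 500 μL + 9.5 mL = 10000 μL total → factor 10000/500 = 20
Step 3: 200 μL + 19.8 mL = 20000 μL total → factor 20000/200 = 100
Step 4: 10 mL + 990 mL = 1000 mL total → factor 1000/10 = 100
Step 5: 0.5 mL + 9.5 mL = 10 mL total → factor 10/0.5 = 20
Dilution factor to solution 1 = 10; to solution 5 = 4 × 10^7
[solution 1]/[solution 5] = (factor to solution 5)/(factor to solution 1) = 4 × 10^7/10 = 4.00 × 10^6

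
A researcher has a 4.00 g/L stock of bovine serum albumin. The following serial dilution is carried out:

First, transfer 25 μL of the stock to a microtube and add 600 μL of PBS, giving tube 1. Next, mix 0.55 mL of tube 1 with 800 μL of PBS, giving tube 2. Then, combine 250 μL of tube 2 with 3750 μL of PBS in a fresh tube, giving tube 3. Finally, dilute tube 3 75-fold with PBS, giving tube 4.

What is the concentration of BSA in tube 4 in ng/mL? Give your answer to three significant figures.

54.3 ng/mL

Step 1: 25 μL + 600 μL = 625 μL total → factor 625/25 = 25
Step 2: 0.55 mL + 800 μL = 1.35 mL total → factor 1.35/0.55 = 2.4545
Step 3: 250 μL + 3750 μL = 4000 μL total → factor 4000/250 = 16
Step 4: 75-fold → factor 75
Overall dilution factor = 25 × 2.4545 × 16 × 75 = 73636
Final = 4.00 g/L / 73636 = 5.432 × 10^-5 g/L = 54.3 ng/mL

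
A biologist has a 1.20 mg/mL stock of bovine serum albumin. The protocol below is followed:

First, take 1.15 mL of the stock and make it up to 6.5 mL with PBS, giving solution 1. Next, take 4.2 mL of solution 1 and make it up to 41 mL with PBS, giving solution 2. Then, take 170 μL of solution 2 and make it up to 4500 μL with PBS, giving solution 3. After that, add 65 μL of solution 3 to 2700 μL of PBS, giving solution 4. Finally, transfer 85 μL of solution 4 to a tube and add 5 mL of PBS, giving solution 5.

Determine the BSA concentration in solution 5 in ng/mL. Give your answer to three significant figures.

Step 1: 1.15 mL brought to 6.5 mL → factor 6.5/1.15 = 5.6522
Step 2: 4.2 mL brought to 41 mL → factor 41/4.2 = 9.7619
Step 3: 170 μL brought to 4500 μL → factor 4500/170 = 26.471
Step 4: 65 μL + 2700 μL = 2765 μL total → factor 2765/65 = 42.538
Step 5: 85 μL + 5 mL = 5085 μL total → factor 5085/85 = 59.824
Overall dilution factor = 5.6522 × 9.7619 × 26.471 × 42.538 × 59.824 = 3.7168 × 10^6
Final = 1.20 mg/mL / 3.7168 × 10^6 = 3.229 × 10^-7 mg/mL = 0.323 ng/mL

0.323 ng/mL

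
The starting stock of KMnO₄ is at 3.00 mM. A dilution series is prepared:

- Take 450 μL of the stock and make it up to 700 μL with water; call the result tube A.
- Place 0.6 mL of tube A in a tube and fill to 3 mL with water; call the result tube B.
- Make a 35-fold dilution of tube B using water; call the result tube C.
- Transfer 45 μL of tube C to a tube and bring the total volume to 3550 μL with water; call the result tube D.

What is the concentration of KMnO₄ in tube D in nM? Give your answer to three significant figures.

140 nM

Step 1: 450 μL brought to 700 μL → factor 700/450 = 1.5556
Step 2: 0.6 mL brought to 3 mL → factor 3/0.6 = 5
Step 3: 35-fold → factor 35
Step 4: 45 μL brought to 3550 μL → factor 3550/45 = 78.889
Overall dilution factor = 1.5556 × 5 × 35 × 78.889 = 21475
Final = 3.00 mM / 21475 = 0.0001397 mM = 140 nM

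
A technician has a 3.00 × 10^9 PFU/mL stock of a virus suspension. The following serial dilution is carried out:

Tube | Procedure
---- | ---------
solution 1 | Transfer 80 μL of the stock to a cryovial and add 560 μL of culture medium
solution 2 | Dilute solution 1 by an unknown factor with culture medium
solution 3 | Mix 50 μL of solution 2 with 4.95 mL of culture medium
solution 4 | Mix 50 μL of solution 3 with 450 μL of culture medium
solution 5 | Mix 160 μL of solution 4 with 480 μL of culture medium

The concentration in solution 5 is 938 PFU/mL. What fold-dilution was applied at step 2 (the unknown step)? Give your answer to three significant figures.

99.9-fold

Step 1: 80 μL + 560 μL = 640 μL total → factor 640/80 = 8
Step 2: unknown factor x
Step 3: 50 μL + 4.95 mL = 5000 μL total → factor 5000/50 = 100
Step 4: 50 μL + 450 μL = 500 μL total → factor 500/50 = 10
Step 5: 160 μL + 480 μL = 640 μL total → factor 640/160 = 4
Product of known-step factors = 32000
Overall factor = 3.00 × 10^9 PFU/mL / (938 PFU/mL) = 3.1983 × 10^6
x = 3.1983 × 10^6 / 32000 = 99.9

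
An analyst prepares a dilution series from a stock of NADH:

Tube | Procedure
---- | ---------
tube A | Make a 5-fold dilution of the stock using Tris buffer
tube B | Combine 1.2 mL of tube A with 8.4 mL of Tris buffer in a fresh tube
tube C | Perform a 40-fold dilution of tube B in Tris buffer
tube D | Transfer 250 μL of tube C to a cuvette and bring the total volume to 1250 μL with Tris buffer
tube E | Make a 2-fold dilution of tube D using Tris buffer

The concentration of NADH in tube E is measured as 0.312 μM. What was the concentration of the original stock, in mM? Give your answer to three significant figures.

Step 1: 5-fold → factor 5
Step 2: 1.2 mL + 8.4 mL = 9.6 mL total → factor 9.6/1.2 = 8
Step 3: 40-fold → factor 40
Step 4: 250 μL brought to 1250 μL → factor 1250/250 = 5
Step 5: 2-fold → factor 2
Overall dilution factor = 5 × 8 × 40 × 5 × 2 = 16000
Stock = 0.312 μM × 16000 = 4992 μM = 4.99 mM

4.99 mM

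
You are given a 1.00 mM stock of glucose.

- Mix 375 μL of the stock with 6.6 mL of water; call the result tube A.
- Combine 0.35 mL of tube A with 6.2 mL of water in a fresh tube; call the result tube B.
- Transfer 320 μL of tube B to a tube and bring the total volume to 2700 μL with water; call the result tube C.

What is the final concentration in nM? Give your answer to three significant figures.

Step 1: 375 μL + 6.6 mL = 6975 μL total → factor 6975/375 = 18.6
Step 2: 0.35 mL + 6.2 mL = 6.55 mL total → factor 6.55/0.35 = 18.714
Step 3: 320 μL brought to 2700 μL → factor 2700/320 = 8.4375
Overall dilution factor = 18.6 × 18.714 × 8.4375 = 2937
Final = 1.00 mM / 2937 = 0.0003405 mM = 340 nM

340 nM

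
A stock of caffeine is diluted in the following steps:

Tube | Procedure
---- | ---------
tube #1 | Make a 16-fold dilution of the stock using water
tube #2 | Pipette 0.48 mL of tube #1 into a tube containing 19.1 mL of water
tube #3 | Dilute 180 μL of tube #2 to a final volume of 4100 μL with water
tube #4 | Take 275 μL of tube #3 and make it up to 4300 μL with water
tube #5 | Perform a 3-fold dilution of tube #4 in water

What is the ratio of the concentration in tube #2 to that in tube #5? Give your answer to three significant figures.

Step 1: 16-fold → factor 16
Step 2: 0.48 mL + 19.1 mL = 19.58 mL total → factor 19.58/0.48 = 40.792
Step 3: 180 μL brought to 4100 μL → factor 4100/180 = 22.778
Step 4: 275 μL brought to 4300 μL → factor 4300/275 = 15.636
Step 5: 3-fold → factor 3
Dilution factor to tube #2 = 652.67; to tube #5 = 6.9736 × 10^5
[tube #2]/[tube #5] = (factor to tube #5)/(factor to tube #2) = 6.9736 × 10^5/652.67 = 1.07 × 10^3

1.07 × 10^3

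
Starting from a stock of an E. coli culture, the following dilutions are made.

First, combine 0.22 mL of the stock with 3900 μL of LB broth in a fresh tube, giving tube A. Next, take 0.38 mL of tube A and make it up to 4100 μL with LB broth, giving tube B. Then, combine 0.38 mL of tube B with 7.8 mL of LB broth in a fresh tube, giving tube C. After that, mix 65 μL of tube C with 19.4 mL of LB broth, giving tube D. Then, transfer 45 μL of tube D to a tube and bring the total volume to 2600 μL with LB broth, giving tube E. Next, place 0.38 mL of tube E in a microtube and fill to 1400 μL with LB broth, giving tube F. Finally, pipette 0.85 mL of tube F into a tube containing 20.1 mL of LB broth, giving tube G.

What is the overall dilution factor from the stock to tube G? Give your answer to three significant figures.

6.83 × 10^9

Step 1: 0.22 mL + 3900 μL = 4.12 mL total → factor 4.12/0.22 = 18.727
Step 2: 0.38 mL brought to 4100 μL → factor 4.1/0.38 = 10.789
Step 3: 0.38 mL + 7.8 mL = 8.18 mL total → factor 8.18/0.38 = 21.526
Step 4: 65 μL + 19.4 mL = 19465 μL total → factor 19465/65 = 299.46
Step 5: 45 μL brought to 2600 μL → factor 2600/45 = 57.778
Step 6: 0.38 mL brought to 1400 μL → factor 1.4/0.38 = 3.6842
Step 7: 0.85 mL + 20.1 mL = 20.95 mL total → factor 20.95/0.85 = 24.647
Overall dilution factor = 18.727 × 10.789 × 21.526 × 299.46 × 57.778 × 3.6842 × 24.647 = 6.8337 × 10^9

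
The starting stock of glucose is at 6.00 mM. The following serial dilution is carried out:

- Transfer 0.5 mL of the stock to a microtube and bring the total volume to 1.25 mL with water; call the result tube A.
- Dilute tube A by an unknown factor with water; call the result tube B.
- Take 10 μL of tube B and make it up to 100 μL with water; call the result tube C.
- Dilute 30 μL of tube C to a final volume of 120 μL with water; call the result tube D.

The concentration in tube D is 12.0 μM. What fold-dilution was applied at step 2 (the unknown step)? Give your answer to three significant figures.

Step 1: 0.5 mL brought to 1.25 mL → factor 1.25/0.5 = 2.5
Step 2: unknown factor x
Step 3: 10 μL brought to 100 μL → factor 100/10 = 10
Step 4: 30 μL brought to 120 μL → factor 120/30 = 4
Product of known-step factors = 100
Overall factor = 6.00 mM / (12.0 μM) = 500
x = 500 / 100 = 5.00

5.00-fold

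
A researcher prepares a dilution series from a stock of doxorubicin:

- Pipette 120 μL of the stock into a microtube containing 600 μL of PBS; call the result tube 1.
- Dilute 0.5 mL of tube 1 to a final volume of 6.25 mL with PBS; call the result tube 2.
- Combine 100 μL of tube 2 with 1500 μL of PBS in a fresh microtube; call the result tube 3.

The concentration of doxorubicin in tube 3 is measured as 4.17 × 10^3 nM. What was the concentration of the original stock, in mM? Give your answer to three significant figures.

Step 1: 120 μL + 600 μL = 720 μL total → factor 720/120 = 6
Step 2: 0.5 mL brought to 6.25 mL → factor 6.25/0.5 = 12.5
Step 3: 100 μL + 1500 μL = 1600 μL total → factor 1600/100 = 16
Overall dilution factor = 6 × 12.5 × 16 = 1200
Stock = 4.17 × 10^3 nM × 1200 = 5.004 × 10^6 nM = 5.00 mM

5.00 mM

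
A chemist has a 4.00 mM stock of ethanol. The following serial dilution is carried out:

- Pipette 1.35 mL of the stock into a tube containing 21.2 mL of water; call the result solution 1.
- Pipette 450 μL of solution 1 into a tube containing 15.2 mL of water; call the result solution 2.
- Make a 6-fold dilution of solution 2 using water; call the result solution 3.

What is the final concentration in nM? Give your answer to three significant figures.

Step 1: 1.35 mL + 21.2 mL = 22.55 mL total → factor 22.55/1.35 = 16.704
Step 2: 450 μL + 15.2 mL = 15650 μL total → factor 15650/450 = 34.778
Step 3: 6-fold → factor 6
Overall dilution factor = 16.704 × 34.778 × 6 = 3485.5
Final = 4.00 mM / 3485.5 = 0.001148 mM = 1.15 × 10^3 nM

1.15 × 10^3 nM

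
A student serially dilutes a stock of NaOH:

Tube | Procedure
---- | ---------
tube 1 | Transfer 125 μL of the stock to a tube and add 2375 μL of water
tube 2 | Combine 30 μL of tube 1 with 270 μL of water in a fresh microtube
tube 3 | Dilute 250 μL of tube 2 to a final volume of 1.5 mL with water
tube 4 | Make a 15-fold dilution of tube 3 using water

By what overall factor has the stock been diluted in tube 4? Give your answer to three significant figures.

Step 1: 125 μL + 2375 μL = 2500 μL total → factor 2500/125 = 20
Step 2: 30 μL + 270 μL = 300 μL total → factor 300/30 = 10
Step 3: 250 μL brought to 1.5 mL → factor 1500/250 = 6
Step 4: 15-fold → factor 15
Overall dilution factor = 20 × 10 × 6 × 15 = 18000

1.80 × 10^4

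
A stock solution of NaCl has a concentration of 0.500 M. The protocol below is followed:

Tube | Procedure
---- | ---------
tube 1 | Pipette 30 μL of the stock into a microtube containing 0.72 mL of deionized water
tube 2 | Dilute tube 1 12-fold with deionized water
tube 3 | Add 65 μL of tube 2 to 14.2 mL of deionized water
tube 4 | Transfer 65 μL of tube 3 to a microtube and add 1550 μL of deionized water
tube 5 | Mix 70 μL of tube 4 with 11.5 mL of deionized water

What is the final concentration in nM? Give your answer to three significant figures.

Step 1: 30 μL + 0.72 mL = 750 μL total → factor 750/30 = 25
Step 2: 12-fold → factor 12
Step 3: 65 μL + 14.2 mL = 14265 μL total → factor 14265/65 = 219.46
Step 4: 65 μL + 1550 μL = 1615 μL total → factor 1615/65 = 24.846
Step 5: 70 μL + 11.5 mL = 11570 μL total → factor 11570/70 = 165.29
Overall dilution factor = 25 × 12 × 219.46 × 24.846 × 165.29 = 2.7038 × 10^8
Final = 0.500 M / 2.7038 × 10^8 = 1.849 × 10^-9 M = 1.85 nM

1.85 nM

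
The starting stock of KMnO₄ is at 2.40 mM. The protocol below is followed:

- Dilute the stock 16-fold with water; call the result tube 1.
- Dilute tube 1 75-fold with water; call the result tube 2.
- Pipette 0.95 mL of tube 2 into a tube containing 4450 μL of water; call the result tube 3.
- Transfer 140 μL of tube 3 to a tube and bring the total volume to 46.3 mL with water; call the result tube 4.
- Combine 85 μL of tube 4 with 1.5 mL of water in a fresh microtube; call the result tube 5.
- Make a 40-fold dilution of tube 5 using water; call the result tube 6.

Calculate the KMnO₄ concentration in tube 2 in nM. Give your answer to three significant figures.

Step 1: 16-fold → factor 16
Step 2: 75-fold → factor 75
Dilution factor through tube 2 = 16 × 75 = 1200
[tube 2] = 2.40 mM / 1200 = 0.002000 mM = 2.00 × 10^3 nM

2.00 × 10^3 nM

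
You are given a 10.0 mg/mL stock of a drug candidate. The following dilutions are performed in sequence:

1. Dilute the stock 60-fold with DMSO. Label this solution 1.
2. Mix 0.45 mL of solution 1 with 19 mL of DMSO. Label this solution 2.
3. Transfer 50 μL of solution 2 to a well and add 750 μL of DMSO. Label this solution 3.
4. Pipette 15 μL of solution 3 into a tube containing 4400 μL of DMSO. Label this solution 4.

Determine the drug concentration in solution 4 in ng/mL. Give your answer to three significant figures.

Step 1: 60-fold → factor 60
Step 2: 0.45 mL + 19 mL = 19.45 mL total → factor 19.45/0.45 = 43.222
Step 3: 50 μL + 750 μL = 800 μL total → factor 800/50 = 16
Step 4: 15 μL + 4400 μL = 4415 μL total → factor 4415/15 = 294.33
Overall dilution factor = 60 × 43.222 × 16 × 294.33 = 1.2213 × 10^7
Final = 10.0 mg/mL / 1.2213 × 10^7 = 8.188 × 10^-7 mg/mL = 0.819 ng/mL

0.819 ng/mL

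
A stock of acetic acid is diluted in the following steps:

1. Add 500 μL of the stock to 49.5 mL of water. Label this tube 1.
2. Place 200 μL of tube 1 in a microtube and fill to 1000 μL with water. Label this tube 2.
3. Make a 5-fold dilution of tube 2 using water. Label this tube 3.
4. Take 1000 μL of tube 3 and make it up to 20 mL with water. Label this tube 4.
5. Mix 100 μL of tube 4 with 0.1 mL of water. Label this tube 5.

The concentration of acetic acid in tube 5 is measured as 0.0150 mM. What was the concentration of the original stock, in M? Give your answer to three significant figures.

Step 1: 500 μL + 49.5 mL = 50000 μL total → factor 50000/500 = 100
Step 2: 200 μL brought to 1000 μL → factor 1000/200 = 5
Step 3: 5-fold → factor 5
Step 4: 1000 μL brought to 20 mL → factor 20000/1000 = 20
Step 5: 100 μL + 0.1 mL = 200 μL total → factor 200/100 = 2
Overall dilution factor = 100 × 5 × 5 × 20 × 2 = 1 × 10^5
Stock = 0.0150 mM × 1 × 10^5 = 1500 mM = 1.50 M

1.50 M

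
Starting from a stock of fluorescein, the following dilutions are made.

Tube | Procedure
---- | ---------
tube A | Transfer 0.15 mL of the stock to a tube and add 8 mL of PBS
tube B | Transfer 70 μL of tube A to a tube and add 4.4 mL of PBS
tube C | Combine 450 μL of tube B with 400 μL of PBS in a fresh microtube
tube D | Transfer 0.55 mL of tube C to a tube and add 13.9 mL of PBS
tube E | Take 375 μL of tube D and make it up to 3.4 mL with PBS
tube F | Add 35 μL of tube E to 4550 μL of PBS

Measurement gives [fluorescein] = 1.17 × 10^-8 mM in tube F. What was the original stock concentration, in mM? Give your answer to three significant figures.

2.39 mM

Step 1: 0.15 mL + 8 mL = 8.15 mL total → factor 8.15/0.15 = 54.333
Step 2: 70 μL + 4.4 mL = 4470 μL total → factor 4470/70 = 63.857
Step 3: 450 μL + 400 μL = 850 μL total → factor 850/450 = 1.8889
Step 4: 0.55 mL + 13.9 mL = 14.45 mL total → factor 14.45/0.55 = 26.273
Step 5: 375 μL brought to 3.4 mL → factor 3400/375 = 9.0667
Step 6: 35 μL + 4550 μL = 4585 μL total → factor 4585/35 = 131
Overall dilution factor = 54.333 × 63.857 × 1.8889 × 26.273 × 9.0667 × 131 = 2.0451 × 10^8
Stock = 1.17 × 10^-8 mM × 2.0451 × 10^8 = 2.39 mM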